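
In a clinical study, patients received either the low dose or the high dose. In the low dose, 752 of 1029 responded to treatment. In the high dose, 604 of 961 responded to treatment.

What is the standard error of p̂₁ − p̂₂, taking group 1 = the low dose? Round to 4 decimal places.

0.0208

Sample proportions: 752/1029 = 0.7308, 604/961 = 0.6285.
Each SE is √(p̂(1−p̂)/n): √(0.7308·0.2692/1029) = 0.01383 and √(0.6285·0.3715/961) = 0.01559.
SE(p̂₁ − p̂₂) = √(SE₁² + SE₂²) = √(0.0001912689 + 0.0002430481) = 0.02084, since the two samples are independent.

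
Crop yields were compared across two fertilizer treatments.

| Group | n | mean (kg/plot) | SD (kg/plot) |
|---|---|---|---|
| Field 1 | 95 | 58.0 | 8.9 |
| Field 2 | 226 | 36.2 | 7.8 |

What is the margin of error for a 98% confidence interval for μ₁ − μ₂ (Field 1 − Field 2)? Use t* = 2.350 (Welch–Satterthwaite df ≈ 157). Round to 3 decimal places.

2.468

Standard errors of each mean: 8.9/√95 = 0.9131 and 7.8/√226 = 0.5188.
SE(x̄₁ − x̄₂) = √(0.9131² + 0.5188²) = 1.0502 for independent samples with unequal variances.
With t* = 2.350, the margin is 2.350 × 1.0502 = 2.4680.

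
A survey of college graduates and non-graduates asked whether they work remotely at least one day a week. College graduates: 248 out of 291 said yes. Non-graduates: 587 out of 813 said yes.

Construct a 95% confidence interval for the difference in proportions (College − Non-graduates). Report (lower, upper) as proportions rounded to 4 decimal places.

(0.0791, 0.1813)

First, p̂₁ = 248/291 = 0.8522; p̂₂ = 587/813 = 0.7220.
The two standard errors are √(0.8522×0.1478/291) = 0.02080 and √(0.7220×0.2780/813) = 0.01571.
Because the samples are independent, SE_diff = √(0.02080² + 0.01571²) = 0.02607.
Using z* = 1.960 for 95%, ME = 1.960 × 0.02607 = 0.05110.
p̂₁ − p̂₂ = 0.1302; interval 0.1302 ± 0.05110 gives (0.0791, 0.1813).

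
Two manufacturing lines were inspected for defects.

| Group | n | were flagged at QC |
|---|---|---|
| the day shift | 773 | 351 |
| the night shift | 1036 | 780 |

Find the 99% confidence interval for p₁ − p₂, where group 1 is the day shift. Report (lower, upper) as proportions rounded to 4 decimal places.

First, p̂₁ = 351/773 = 0.4541; p̂₂ = 780/1036 = 0.7529.
The two standard errors are √(0.4541×0.5459/773) = 0.01791 and √(0.7529×0.2471/1036) = 0.01340.
Because the samples are independent, SE_diff = √(0.01791² + 0.01340²) = 0.02237.
Using z* = 2.576 for 99%, ME = 2.576 × 0.02237 = 0.05763.
p̂₁ − p̂₂ = -0.2988; interval -0.2988 ± 0.05763 gives (-0.3564, -0.2412).

(-0.3564, -0.2412)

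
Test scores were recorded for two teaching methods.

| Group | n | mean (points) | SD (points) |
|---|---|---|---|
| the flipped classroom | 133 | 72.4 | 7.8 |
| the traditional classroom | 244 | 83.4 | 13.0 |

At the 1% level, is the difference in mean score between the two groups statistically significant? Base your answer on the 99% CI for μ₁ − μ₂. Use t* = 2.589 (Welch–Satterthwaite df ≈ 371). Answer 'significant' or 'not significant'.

SE₁ = s₁/√n₁ = 7.8/√133 = 0.6763; SE₂ = 13.0/√244 = 0.8322.
Independent samples, unequal variances: SE_diff = √(SE₁² + SE₂²) = √(0.45738169 + 0.69255684) = 1.0724.
t* = 2.589, so margin of error = 2.589 × 1.0724 = 2.7764.
Difference in means = 72.4 − 83.4 = -11.0000.
-11.0000 ± 2.7764 → (-13.7764, -8.2236).
The interval (-13.7764, -8.2236) does not contain 0, so the difference is significant.

significant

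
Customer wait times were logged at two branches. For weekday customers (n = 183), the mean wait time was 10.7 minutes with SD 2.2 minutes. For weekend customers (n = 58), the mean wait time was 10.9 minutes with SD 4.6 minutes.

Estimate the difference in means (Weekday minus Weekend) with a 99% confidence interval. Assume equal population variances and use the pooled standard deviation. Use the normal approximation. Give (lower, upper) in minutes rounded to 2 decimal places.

(-1.35, 0.95)

Pooled variance s_p² = [182·2.2² + 57·4.6²] / (183+58−2) = 8.7322, so s_p = 2.9550.
SE_diff = s_p·√(1/n₁ + 1/n₂) = 2.9550·√(1/183 + 1/58) = 0.4453.
z* = 2.576; margin = 2.576 × 0.4453 = 1.1471.
Difference = 10.7 − 10.9 = -0.2000.
-0.2000 ± 1.1471 → (-1.35, 0.95).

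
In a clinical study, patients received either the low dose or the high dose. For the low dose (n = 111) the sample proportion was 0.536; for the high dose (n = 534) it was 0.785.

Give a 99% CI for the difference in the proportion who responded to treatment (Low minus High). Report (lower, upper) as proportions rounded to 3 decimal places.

(-0.379, -0.119)

Each SE is √(p̂(1−p̂)/n): √(0.5360·0.4640/111) = 0.04733 and √(0.7850·0.2150/534) = 0.01778.
SE(p̂₁ − p̂₂) = √(SE₁² + SE₂²) = √(0.0022401289 + 0.0003161284) = 0.05056, since the two samples are independent.
At 99% confidence z* = 2.576; margin = 2.576 × 0.05056 = 0.13024.
The difference is 0.5360 − 0.7850 = -0.2490, so the interval is -0.2490 ± 0.13024 = (-0.379, -0.119).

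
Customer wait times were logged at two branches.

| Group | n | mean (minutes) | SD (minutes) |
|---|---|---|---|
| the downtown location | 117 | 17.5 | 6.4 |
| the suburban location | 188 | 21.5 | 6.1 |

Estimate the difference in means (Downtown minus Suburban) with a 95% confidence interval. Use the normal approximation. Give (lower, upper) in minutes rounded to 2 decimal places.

SE₁ = s₁/√n₁ = 6.4/√117 = 0.5917; SE₂ = 6.1/√188 = 0.4449.
Independent samples, unequal variances: SE_diff = √(SE₁² + SE₂²) = √(0.35010889 + 0.19793601) = 0.7403.
z* = 1.960, so margin of error = 1.960 × 0.7403 = 1.4510.
Difference in means = 17.5 − 21.5 = -4.0000.
-4.0000 ± 1.4510 → (-5.45, -2.55).

(-5.45, -2.55)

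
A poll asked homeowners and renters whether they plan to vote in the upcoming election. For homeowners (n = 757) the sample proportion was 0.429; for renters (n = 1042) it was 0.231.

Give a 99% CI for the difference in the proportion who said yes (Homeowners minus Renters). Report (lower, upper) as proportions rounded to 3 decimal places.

Each SE is √(p̂(1−p̂)/n): √(0.4290·0.5710/757) = 0.01799 and √(0.2310·0.7690/1042) = 0.01306.
SE(p̂₁ − p̂₂) = √(SE₁² + SE₂²) = √(0.0003236401 + 0.0001705636) = 0.02223, since the two samples are independent.
At 99% confidence z* = 2.576; margin = 2.576 × 0.02223 = 0.05726.
The difference is 0.4290 − 0.2310 = 0.1980, so the interval is 0.1980 ± 0.05726 = (0.141, 0.255).

(0.141, 0.255)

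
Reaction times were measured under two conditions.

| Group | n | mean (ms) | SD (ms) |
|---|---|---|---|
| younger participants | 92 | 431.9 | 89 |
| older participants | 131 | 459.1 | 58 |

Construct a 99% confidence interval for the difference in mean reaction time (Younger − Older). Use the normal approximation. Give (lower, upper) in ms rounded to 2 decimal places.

Per-group SEs: s₁/√n₁ = 89/√92 = 9.2789, s₂/√n₂ = 58/√131 = 5.0675.
Unpooled SE of the difference: √(86.09798521 + 25.67955625) = 10.5725.
Margin of error = z* · SE = 2.576 × 10.5725 = 27.2348.
x̄₁ − x̄₂ = 431.9 − 459.1 = -27.2000.
CI: -27.2000 ± 27.2348 = (-54.43, 0.03).

(-54.43, 0.03)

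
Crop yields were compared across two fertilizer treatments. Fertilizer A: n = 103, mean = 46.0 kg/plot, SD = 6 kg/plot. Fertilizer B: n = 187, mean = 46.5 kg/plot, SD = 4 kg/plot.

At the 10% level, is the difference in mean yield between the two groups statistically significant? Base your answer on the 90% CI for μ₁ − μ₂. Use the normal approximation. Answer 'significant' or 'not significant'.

Standard errors of each mean: 6/√103 = 0.5912 and 4/√187 = 0.2925.
SE(x̄₁ − x̄₂) = √(0.5912² + 0.2925²) = 0.6596 for independent samples with unequal variances.
With z* = 1.645, the margin is 1.645 × 0.6596 = 1.0850.
x̄₁ − x̄₂ = 46.0 − 46.5 = -0.5000; the interval is -0.5000 ± 1.0850 = (-1.5850, 0.5850).
The interval (-1.5850, 0.5850) contains 0, so the difference is not significant.

not significant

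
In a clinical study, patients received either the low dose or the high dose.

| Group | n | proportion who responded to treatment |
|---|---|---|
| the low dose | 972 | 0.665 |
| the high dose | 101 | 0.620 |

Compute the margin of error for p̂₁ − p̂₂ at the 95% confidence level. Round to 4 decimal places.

0.0992

The two standard errors are √(0.6650×0.3350/972) = 0.01514 and √(0.6200×0.3800/101) = 0.04830.
Because the samples are independent, SE_diff = √(0.01514² + 0.04830²) = 0.05062.
Using z* = 1.960 for 95%, ME = 1.960 × 0.05062 = 0.09922.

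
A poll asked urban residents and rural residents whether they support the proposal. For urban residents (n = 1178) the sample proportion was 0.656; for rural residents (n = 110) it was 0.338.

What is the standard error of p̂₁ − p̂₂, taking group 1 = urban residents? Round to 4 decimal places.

0.0472

SE₁ = √(p̂₁(1−p̂₁)/n₁) = √(0.6560·0.3440/1178) = 0.01384; SE₂ = √(0.3380·0.6620/110) = 0.04510.
Independent samples: SE of the difference = √(SE₁² + SE₂²) = √(0.0001915456 + 0.00203401) = 0.04718.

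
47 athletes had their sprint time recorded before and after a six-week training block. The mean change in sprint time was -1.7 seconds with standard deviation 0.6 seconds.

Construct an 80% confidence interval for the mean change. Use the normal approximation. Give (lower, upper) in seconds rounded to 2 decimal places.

This is a matched-pairs design, so SE = s_d/√n = 0.6/√47 = 0.0875.
Margin = 1.282 × 0.0875 = 0.1122; the interval is -1.7 ± 0.1122 = (-1.81, -1.59).

(-1.81, -1.59)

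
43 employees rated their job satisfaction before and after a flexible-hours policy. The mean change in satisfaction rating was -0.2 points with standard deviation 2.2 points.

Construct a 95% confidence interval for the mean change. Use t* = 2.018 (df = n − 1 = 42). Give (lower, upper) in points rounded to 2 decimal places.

This is a matched-pairs design, so SE = s_d/√n = 2.2/√43 = 0.3355.
Margin = 2.018 × 0.3355 = 0.6770; the interval is -0.2 ± 0.6770 = (-0.88, 0.48).

(-0.88, 0.48)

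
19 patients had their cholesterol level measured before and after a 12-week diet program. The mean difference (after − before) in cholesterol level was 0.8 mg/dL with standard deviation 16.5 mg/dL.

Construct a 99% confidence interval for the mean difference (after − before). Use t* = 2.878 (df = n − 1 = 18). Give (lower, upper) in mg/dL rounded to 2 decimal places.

(-10.09, 11.69)

This is a matched-pairs design, so SE = s_d/√n = 16.5/√19 = 3.7854.
Margin = 2.878 × 3.7854 = 10.8944; the interval is 0.8 ± 10.8944 = (-10.09, 11.69).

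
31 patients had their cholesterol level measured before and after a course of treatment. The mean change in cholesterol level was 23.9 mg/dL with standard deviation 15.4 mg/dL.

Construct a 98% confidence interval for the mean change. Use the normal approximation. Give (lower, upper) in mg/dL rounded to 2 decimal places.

Paired design: SE = s_d/√n = 15.4/√31 = 2.7659.
z* = 2.326; margin of error = 2.326 × 2.7659 = 6.4335.
23.9 ± 6.4335 → (17.47, 30.33).

(17.47, 30.33)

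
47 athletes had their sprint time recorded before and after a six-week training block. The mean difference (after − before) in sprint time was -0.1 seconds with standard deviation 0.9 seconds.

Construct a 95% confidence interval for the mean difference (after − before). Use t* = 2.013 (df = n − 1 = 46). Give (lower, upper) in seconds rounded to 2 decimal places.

Paired design: SE = s_d/√n = 0.9/√47 = 0.1313.
t* = 2.013; margin of error = 2.013 × 0.1313 = 0.2643.
-0.1 ± 0.2643 → (-0.36, 0.16).

(-0.36, 0.16)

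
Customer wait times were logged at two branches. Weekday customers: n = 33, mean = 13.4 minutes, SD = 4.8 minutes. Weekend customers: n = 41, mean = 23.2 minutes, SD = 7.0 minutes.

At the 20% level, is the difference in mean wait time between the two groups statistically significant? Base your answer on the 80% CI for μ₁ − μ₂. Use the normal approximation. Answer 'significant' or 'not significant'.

Per-group SEs: s₁/√n₁ = 4.8/√33 = 0.8356, s₂/√n₂ = 7.0/√41 = 1.0932.
Unpooled SE of the difference: √(0.69822736 + 1.19508624) = 1.3760.
Margin of error = z* · SE = 1.282 × 1.3760 = 1.7640.
x̄₁ − x̄₂ = 13.4 − 23.2 = -9.8000.
CI: -9.8000 ± 1.7640 = (-11.5640, -8.0360).
The interval (-11.5640, -8.0360) does not contain 0, so the difference is significant.

significant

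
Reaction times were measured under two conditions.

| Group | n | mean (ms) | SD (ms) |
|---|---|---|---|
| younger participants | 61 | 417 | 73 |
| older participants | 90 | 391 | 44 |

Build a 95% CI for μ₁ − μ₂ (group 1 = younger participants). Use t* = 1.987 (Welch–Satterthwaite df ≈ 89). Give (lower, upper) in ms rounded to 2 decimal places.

(5.27, 46.73)

Standard errors of each mean: 73/√61 = 9.3467 and 44/√90 = 4.6380.
SE(x̄₁ − x̄₂) = √(9.3467² + 4.6380²) = 10.4342 for independent samples with unequal variances.
With t* = 1.987, the margin is 1.987 × 10.4342 = 20.7328.
x̄₁ − x̄₂ = 417 − 391 = 26.0000; the interval is 26.0000 ± 20.7328 = (5.27, 46.73).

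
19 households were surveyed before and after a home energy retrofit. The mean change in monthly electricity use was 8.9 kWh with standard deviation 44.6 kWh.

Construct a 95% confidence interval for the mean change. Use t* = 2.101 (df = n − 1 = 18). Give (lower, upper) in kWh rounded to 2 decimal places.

(-12.60, 30.40)

This is a matched-pairs design, so SE = s_d/√n = 44.6/√19 = 10.2319.
Margin = 2.101 × 10.2319 = 21.4972; the interval is 8.9 ± 21.4972 = (-12.60, 30.40).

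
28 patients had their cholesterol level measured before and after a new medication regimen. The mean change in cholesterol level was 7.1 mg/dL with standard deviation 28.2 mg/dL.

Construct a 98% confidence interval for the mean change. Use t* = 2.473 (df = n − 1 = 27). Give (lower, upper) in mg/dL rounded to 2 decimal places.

(-6.08, 20.28)

This is a matched-pairs design, so SE = s_d/√n = 28.2/√28 = 5.3293.
Margin = 2.473 × 5.3293 = 13.1794; the interval is 7.1 ± 13.1794 = (-6.08, 20.28).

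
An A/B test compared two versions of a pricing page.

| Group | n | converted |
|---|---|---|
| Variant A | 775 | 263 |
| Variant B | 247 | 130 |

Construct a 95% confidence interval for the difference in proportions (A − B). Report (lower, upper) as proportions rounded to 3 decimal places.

Sample proportions: 263/775 = 0.3394, 130/247 = 0.5263.
Each SE is √(p̂(1−p̂)/n): √(0.3394·0.6606/775) = 0.01701 and √(0.5263·0.4737/247) = 0.03177.
SE(p̂₁ − p̂₂) = √(SE₁² + SE₂²) = √(0.0002893401 + 0.0010093329) = 0.03604, since the two samples are independent.
At 95% confidence z* = 1.960; margin = 1.960 × 0.03604 = 0.07064.
The difference is 0.3394 − 0.5263 = -0.1869, so the interval is -0.1869 ± 0.07064 = (-0.258, -0.116).

(-0.258, -0.116)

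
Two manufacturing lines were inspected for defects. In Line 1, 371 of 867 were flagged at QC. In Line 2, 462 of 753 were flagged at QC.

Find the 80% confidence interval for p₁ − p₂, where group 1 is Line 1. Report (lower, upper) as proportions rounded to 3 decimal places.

First, p̂₁ = 371/867 = 0.4279; p̂₂ = 462/753 = 0.6135.
The two standard errors are √(0.4279×0.5721/867) = 0.01680 and √(0.6135×0.3865/753) = 0.01775.
Because the samples are independent, SE_diff = √(0.01680² + 0.01775²) = 0.02444.
Using z* = 1.282 for 80%, ME = 1.282 × 0.02444 = 0.03133.
p̂₁ − p̂₂ = -0.1856; interval -0.1856 ± 0.03133 gives (-0.217, -0.154).

(-0.217, -0.154)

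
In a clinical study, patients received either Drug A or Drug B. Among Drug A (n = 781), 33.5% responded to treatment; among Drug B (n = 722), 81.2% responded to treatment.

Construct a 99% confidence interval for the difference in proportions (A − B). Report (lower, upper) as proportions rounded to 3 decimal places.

Each SE is √(p̂(1−p̂)/n): √(0.3350·0.6650/781) = 0.01689 and √(0.8120·0.1880/722) = 0.01454.
SE(p̂₁ − p̂₂) = √(SE₁² + SE₂²) = √(0.0002852721 + 0.0002114116) = 0.02229, since the two samples are independent.
At 99% confidence z* = 2.576; margin = 2.576 × 0.02229 = 0.05742.
The difference is 0.3350 − 0.8120 = -0.4770, so the interval is -0.4770 ± 0.05742 = (-0.534, -0.420).

(-0.534, -0.420)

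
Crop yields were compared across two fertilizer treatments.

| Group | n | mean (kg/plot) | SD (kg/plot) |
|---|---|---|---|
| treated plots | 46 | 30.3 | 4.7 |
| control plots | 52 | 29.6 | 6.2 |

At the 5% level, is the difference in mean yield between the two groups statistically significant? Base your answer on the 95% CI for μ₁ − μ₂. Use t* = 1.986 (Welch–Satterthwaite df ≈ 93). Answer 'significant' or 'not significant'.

not significant

Standard errors of each mean: 4.7/√46 = 0.6930 and 6.2/√52 = 0.8598.
SE(x̄₁ − x̄₂) = √(0.6930² + 0.8598²) = 1.1043 for independent samples with unequal variances.
With t* = 1.986, the margin is 1.986 × 1.1043 = 2.1931.
x̄₁ − x̄₂ = 30.3 − 29.6 = 0.7000; the interval is 0.7000 ± 2.1931 = (-1.4931, 2.8931).
The interval (-1.4931, 2.8931) contains 0, so the difference is not significant.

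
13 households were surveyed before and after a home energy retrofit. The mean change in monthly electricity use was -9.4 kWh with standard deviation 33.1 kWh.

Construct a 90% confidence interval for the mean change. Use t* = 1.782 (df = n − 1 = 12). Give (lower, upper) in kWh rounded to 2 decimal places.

This is a matched-pairs design, so SE = s_d/√n = 33.1/√13 = 9.1803.
Margin = 1.782 × 9.1803 = 16.3593; the interval is -9.4 ± 16.3593 = (-25.76, 6.96).

(-25.76, 6.96)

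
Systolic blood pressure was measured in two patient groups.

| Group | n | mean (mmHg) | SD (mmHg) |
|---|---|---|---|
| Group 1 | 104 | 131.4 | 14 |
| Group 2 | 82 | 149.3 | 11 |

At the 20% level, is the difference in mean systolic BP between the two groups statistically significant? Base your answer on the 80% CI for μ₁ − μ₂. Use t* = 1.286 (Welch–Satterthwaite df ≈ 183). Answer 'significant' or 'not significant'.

significant

Per-group SEs: s₁/√n₁ = 14/√104 = 1.3728, s₂/√n₂ = 11/√82 = 1.2147.
Unpooled SE of the difference: √(1.88457984 + 1.47549609) = 1.8331.
Margin of error = t* · SE = 1.286 × 1.8331 = 2.3574.
x̄₁ − x̄₂ = 131.4 − 149.3 = -17.9000.
CI: -17.9000 ± 2.3574 = (-20.2574, -15.5426).
The interval (-20.2574, -15.5426) does not contain 0, so the difference is significant.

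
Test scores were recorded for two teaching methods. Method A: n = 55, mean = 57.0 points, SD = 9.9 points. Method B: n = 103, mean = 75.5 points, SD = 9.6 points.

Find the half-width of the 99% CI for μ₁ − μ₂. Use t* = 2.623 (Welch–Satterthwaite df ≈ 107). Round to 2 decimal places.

4.29

Standard errors of each mean: 9.9/√55 = 1.3349 and 9.6/√103 = 0.9459.
SE(x̄₁ − x̄₂) = √(1.3349² + 0.9459²) = 1.6361 for independent samples with unequal variances.
With t* = 2.623, the margin is 2.623 × 1.6361 = 4.2915.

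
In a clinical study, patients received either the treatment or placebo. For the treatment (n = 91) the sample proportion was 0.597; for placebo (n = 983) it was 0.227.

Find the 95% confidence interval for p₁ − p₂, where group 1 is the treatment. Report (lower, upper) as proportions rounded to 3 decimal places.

(0.266, 0.474)

The two standard errors are √(0.5970×0.4030/91) = 0.05142 and √(0.2270×0.7730/983) = 0.01336.
Because the samples are independent, SE_diff = √(0.05142² + 0.01336²) = 0.05313.
Using z* = 1.960 for 95%, ME = 1.960 × 0.05313 = 0.10413.
p̂₁ − p̂₂ = 0.3700; interval 0.3700 ± 0.10413 gives (0.266, 0.474).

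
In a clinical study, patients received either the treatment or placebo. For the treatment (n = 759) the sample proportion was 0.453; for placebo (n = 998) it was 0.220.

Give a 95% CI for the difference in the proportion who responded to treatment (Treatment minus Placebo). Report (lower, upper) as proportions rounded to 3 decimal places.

(0.189, 0.277)

SE₁ = √(p̂₁(1−p̂₁)/n₁) = √(0.4530·0.5470/759) = 0.01807; SE₂ = √(0.2200·0.7800/998) = 0.01311.
Independent samples: SE of the difference = √(SE₁² + SE₂²) = √(0.0003265249 + 0.0001718721) = 0.02232.
z* for 95% confidence is 1.960, so the margin of error is 1.960 × 0.02232 = 0.04375.
Point estimate p̂₁ − p̂₂ = 0.4530 − 0.2200 = 0.2330.
0.2330 ± 0.04375 → (0.189, 0.277).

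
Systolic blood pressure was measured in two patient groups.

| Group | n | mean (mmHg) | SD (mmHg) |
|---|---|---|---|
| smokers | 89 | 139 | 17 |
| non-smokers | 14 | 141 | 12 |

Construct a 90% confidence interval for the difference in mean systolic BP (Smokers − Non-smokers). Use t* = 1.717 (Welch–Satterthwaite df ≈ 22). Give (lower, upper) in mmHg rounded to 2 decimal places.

(-8.32, 4.32)

Standard errors of each mean: 17/√89 = 1.8020 and 12/√14 = 3.2071.
SE(x̄₁ − x̄₂) = √(1.8020² + 3.2071²) = 3.6787 for independent samples with unequal variances.
With t* = 1.717, the margin is 1.717 × 3.6787 = 6.3163.
x̄₁ − x̄₂ = 139 − 141 = -2.0000; the interval is -2.0000 ± 6.3163 = (-8.32, 4.32).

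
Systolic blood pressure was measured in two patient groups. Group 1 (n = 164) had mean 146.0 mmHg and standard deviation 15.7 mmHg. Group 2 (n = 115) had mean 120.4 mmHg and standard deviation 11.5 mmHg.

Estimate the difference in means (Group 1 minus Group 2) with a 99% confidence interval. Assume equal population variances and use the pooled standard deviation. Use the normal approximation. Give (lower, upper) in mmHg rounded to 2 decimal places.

(21.17, 30.03)

Pooled variance s_p² = [163·15.7² + 114·11.5²] / (164+115−2) = 199.4743, so s_p = 14.1235.
SE_diff = s_p·√(1/n₁ + 1/n₂) = 14.1235·√(1/164 + 1/115) = 1.7178.
z* = 2.576; margin = 2.576 × 1.7178 = 4.4251.
Difference = 146.0 − 120.4 = 25.6000.
25.6000 ± 4.4251 → (21.17, 30.03).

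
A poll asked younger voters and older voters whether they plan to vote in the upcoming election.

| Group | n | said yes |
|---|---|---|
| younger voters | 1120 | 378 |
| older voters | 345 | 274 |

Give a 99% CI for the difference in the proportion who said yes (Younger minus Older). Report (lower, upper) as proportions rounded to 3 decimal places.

p̂₁ = 378/1120 = 0.3375 and p̂₂ = 274/345 = 0.7942.
SE₁ = √(p̂₁(1−p̂₁)/n₁) = √(0.3375·0.6625/1120) = 0.01413; SE₂ = √(0.7942·0.2058/345) = 0.02177.
Independent samples: SE of the difference = √(SE₁² + SE₂²) = √(0.0001996569 + 0.0004739329) = 0.02595.
z* for 99% confidence is 2.576, so the margin of error is 2.576 × 0.02595 = 0.06685.
Point estimate p̂₁ − p̂₂ = 0.3375 − 0.7942 = -0.4567.
-0.4567 ± 0.06685 → (-0.524, -0.390).

(-0.524, -0.390)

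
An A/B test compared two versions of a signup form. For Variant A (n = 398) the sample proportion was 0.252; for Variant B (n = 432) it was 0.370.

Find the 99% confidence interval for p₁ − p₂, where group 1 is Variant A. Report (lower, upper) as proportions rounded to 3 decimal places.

Each SE is √(p̂(1−p̂)/n): √(0.2520·0.7480/398) = 0.02176 and √(0.3700·0.6300/432) = 0.02323.
SE(p̂₁ − p̂₂) = √(SE₁² + SE₂²) = √(0.0004734976 + 0.0005396329) = 0.03183, since the two samples are independent.
At 99% confidence z* = 2.576; margin = 2.576 × 0.03183 = 0.08199.
The difference is 0.2520 − 0.3700 = -0.1180, so the interval is -0.1180 ± 0.08199 = (-0.200, -0.036).

(-0.200, -0.036)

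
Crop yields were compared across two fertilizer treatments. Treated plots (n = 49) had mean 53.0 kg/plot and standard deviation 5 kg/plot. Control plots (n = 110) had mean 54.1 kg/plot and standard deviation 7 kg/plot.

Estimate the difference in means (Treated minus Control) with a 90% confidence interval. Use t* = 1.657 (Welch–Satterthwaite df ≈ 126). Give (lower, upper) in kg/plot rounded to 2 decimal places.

SE₁ = s₁/√n₁ = 5/√49 = 0.7143; SE₂ = 7/√110 = 0.6674.
Independent samples, unequal variances: SE_diff = √(SE₁² + SE₂²) = √(0.51022449 + 0.44542276) = 0.9776.
t* = 1.657, so margin of error = 1.657 × 0.9776 = 1.6199.
Difference in means = 53.0 − 54.1 = -1.1000.
-1.1000 ± 1.6199 → (-2.72, 0.52).

(-2.72, 0.52)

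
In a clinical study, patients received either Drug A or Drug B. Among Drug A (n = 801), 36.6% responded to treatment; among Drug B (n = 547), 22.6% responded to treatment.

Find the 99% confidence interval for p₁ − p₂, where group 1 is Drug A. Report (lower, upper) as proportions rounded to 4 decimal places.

(0.0764, 0.2036)

The two standard errors are √(0.3660×0.6340/801) = 0.01702 and √(0.2260×0.7740/547) = 0.01788.
Because the samples are independent, SE_diff = √(0.01702² + 0.01788²) = 0.02469.
Using z* = 2.576 for 99%, ME = 2.576 × 0.02469 = 0.06360.
p̂₁ − p̂₂ = 0.1400; interval 0.1400 ± 0.06360 gives (0.0764, 0.2036).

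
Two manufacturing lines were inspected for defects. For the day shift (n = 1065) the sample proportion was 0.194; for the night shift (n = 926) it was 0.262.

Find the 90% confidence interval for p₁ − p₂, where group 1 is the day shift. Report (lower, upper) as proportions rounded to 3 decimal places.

The two standard errors are √(0.1940×0.8060/1065) = 0.01212 and √(0.2620×0.7380/926) = 0.01445.
Because the samples are independent, SE_diff = √(0.01212² + 0.01445²) = 0.01886.
Using z* = 1.645 for 90%, ME = 1.645 × 0.01886 = 0.03102.
p̂₁ − p̂₂ = -0.0680; interval -0.0680 ± 0.03102 gives (-0.099, -0.037).

(-0.099, -0.037)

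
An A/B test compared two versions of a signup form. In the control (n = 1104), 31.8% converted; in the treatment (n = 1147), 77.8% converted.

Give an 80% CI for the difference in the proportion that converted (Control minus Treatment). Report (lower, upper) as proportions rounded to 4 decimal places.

(-0.4839, -0.4361)

Each SE is √(p̂(1−p̂)/n): √(0.3180·0.6820/1104) = 0.01402 and √(0.7780·0.2220/1147) = 0.01227.
SE(p̂₁ − p̂₂) = √(SE₁² + SE₂²) = √(0.0001965604 + 0.0001505529) = 0.01863, since the two samples are independent.
At 80% confidence z* = 1.282; margin = 1.282 × 0.01863 = 0.02388.
The difference is 0.3180 − 0.7780 = -0.4600, so the interval is -0.4600 ± 0.02388 = (-0.4839, -0.4361).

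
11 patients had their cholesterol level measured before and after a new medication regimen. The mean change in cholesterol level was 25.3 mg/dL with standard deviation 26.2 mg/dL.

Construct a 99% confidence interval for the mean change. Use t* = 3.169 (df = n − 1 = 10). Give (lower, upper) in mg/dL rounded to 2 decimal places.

(0.27, 50.33)

This is a matched-pairs design, so SE = s_d/√n = 26.2/√11 = 7.8996.
Margin = 3.169 × 7.8996 = 25.0338; the interval is 25.3 ± 25.0338 = (0.27, 50.33).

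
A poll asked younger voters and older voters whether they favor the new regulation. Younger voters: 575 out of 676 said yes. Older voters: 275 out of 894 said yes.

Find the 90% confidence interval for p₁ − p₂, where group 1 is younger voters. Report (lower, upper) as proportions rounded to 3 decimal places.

First, p̂₁ = 575/676 = 0.8506; p̂₂ = 275/894 = 0.3076.
The two standard errors are √(0.8506×0.1494/676) = 0.01371 and √(0.3076×0.6924/894) = 0.01543.
Because the samples are independent, SE_diff = √(0.01371² + 0.01543²) = 0.02064.
Using z* = 1.645 for 90%, ME = 1.645 × 0.02064 = 0.03395.
p̂₁ − p̂₂ = 0.5430; interval 0.5430 ± 0.03395 gives (0.509, 0.577).

(0.509, 0.577)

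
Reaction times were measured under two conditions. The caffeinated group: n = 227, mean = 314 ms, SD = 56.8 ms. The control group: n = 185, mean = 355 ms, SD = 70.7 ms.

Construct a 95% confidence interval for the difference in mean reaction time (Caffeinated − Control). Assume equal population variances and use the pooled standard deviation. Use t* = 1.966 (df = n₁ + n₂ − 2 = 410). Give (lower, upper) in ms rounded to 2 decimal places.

s_p = √[((n₁−1)s₁² + (n₂−1)s₂²)/(n₁+n₂−2)] = √[(226·56.8² + 184·70.7²)/410] = 63.4160.
SE = 63.4160·√(1/227 + 1/185) = 6.2813.
With t* = 1.966, margin = 1.966 × 6.2813 = 12.3490.
x̄₁ − x̄₂ = 314 − 355 = -41.0000; interval -41.0000 ± 12.3490 = (-53.35, -28.65).

(-53.35, -28.65)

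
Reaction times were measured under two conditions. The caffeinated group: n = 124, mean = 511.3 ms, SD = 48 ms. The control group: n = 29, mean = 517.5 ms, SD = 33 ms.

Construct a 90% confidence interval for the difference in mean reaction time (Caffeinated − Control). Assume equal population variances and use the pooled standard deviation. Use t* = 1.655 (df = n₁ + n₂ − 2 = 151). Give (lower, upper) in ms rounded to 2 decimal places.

Pooled variance s_p² = [123·48² + 28·33²] / (124+29−2) = 2078.7020, so s_p = 45.5928.
SE_diff = s_p·√(1/n₁ + 1/n₂) = 45.5928·√(1/124 + 1/29) = 9.4044.
t* = 1.655; margin = 1.655 × 9.4044 = 15.5643.
Difference = 511.3 − 517.5 = -6.2000.
-6.2000 ± 15.5643 → (-21.76, 9.36).

(-21.76, 9.36)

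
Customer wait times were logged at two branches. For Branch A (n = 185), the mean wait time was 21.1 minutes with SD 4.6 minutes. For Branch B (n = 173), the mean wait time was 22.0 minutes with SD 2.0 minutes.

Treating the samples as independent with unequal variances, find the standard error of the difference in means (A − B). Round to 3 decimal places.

SE₁ = s₁/√n₁ = 4.6/√185 = 0.3382; SE₂ = 2.0/√173 = 0.1521.
Independent samples, unequal variances: SE_diff = √(SE₁² + SE₂²) = √(0.11437924 + 0.02313441) = 0.3708.

0.371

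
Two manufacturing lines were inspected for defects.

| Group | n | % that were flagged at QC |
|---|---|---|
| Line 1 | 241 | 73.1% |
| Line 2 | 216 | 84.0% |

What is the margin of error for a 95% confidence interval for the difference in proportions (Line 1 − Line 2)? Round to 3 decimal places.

SE₁ = √(p̂₁(1−p̂₁)/n₁) = √(0.7310·0.2690/241) = 0.02856; SE₂ = √(0.8400·0.1600/216) = 0.02494.
Independent samples: SE of the difference = √(SE₁² + SE₂²) = √(0.0008156736 + 0.0006220036) = 0.03792.
z* for 95% confidence is 1.960, so the margin of error is 1.960 × 0.03792 = 0.07432.

0.074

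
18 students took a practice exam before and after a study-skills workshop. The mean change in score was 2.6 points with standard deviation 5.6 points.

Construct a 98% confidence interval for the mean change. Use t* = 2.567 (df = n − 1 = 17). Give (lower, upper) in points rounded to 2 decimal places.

This is a matched-pairs design, so SE = s_d/√n = 5.6/√18 = 1.3199.
Margin = 2.567 × 1.3199 = 3.3882; the interval is 2.6 ± 3.3882 = (-0.79, 5.99).

(-0.79, 5.99)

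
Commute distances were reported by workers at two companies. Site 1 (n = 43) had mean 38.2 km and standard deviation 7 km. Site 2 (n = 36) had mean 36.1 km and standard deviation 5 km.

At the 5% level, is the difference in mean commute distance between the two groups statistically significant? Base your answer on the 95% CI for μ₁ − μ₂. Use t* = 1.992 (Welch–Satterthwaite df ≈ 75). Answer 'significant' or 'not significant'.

not significant

Standard errors of each mean: 7/√43 = 1.0675 and 5/√36 = 0.8333.
SE(x̄₁ − x̄₂) = √(1.0675² + 0.8333²) = 1.3542 for independent samples with unequal variances.
With t* = 1.992, the margin is 1.992 × 1.3542 = 2.6976.
x̄₁ − x̄₂ = 38.2 − 36.1 = 2.1000; the interval is 2.1000 ± 2.6976 = (-0.5976, 4.7976).
The interval (-0.5976, 4.7976) contains 0, so the difference is not significant.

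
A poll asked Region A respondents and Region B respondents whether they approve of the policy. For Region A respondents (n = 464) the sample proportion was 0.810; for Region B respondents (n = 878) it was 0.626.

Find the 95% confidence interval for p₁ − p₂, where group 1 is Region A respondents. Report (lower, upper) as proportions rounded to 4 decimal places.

(0.1361, 0.2319)

The two standard errors are √(0.8100×0.1900/464) = 0.01821 and √(0.6260×0.3740/878) = 0.01633.
Because the samples are independent, SE_diff = √(0.01821² + 0.01633²) = 0.02446.
Using z* = 1.960 for 95%, ME = 1.960 × 0.02446 = 0.04794.
p̂₁ − p̂₂ = 0.1840; interval 0.1840 ± 0.04794 gives (0.1361, 0.2319).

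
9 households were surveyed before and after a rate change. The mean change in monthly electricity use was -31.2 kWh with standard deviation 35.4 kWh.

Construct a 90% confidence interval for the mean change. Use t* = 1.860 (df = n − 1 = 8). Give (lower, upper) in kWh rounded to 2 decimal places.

Paired design: SE = s_d/√n = 35.4/√9 = 11.8000.
t* = 1.860; margin of error = 1.860 × 11.8000 = 21.9480.
-31.2 ± 21.9480 → (-53.15, -9.25).

(-53.15, -9.25)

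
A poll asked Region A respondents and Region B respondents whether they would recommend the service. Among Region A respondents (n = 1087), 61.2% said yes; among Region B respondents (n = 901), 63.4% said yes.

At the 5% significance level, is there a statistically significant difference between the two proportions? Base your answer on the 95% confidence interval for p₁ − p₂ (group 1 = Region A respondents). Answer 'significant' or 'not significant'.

Each SE is √(p̂(1−p̂)/n): √(0.6120·0.3880/1087) = 0.01478 and √(0.6340·0.3660/901) = 0.01605.
SE(p̂₁ − p̂₂) = √(SE₁² + SE₂²) = √(0.0002184484 + 0.0002576025) = 0.02182, since the two samples are independent.
At 95% confidence z* = 1.960; margin = 1.960 × 0.02182 = 0.04277.
The difference is 0.6120 − 0.6340 = -0.0220, so the interval is -0.0220 ± 0.04277 = (-0.06477, 0.02077).
The interval (-0.06477, 0.02077) contains 0, so the difference is not significant.

not significant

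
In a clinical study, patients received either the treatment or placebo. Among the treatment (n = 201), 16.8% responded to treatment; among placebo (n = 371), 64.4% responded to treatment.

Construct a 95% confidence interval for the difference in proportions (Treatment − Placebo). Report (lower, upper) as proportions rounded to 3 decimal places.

The two standard errors are √(0.1680×0.8320/201) = 0.02637 and √(0.6440×0.3560/371) = 0.02486.
Because the samples are independent, SE_diff = √(0.02637² + 0.02486²) = 0.03624.
Using z* = 1.960 for 95%, ME = 1.960 × 0.03624 = 0.07103.
p̂₁ − p̂₂ = -0.4760; interval -0.4760 ± 0.07103 gives (-0.547, -0.405).

(-0.547, -0.405)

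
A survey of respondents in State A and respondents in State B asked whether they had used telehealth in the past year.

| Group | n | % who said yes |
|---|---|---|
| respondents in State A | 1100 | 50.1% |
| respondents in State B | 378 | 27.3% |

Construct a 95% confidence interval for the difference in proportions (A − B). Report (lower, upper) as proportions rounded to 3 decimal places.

(0.174, 0.282)

Each SE is √(p̂(1−p̂)/n): √(0.5010·0.4990/1100) = 0.01508 and √(0.2730·0.7270/378) = 0.02291.
SE(p̂₁ − p̂₂) = √(SE₁² + SE₂²) = √(0.0002274064 + 0.0005248681) = 0.02743, since the two samples are independent.
At 95% confidence z* = 1.960; margin = 1.960 × 0.02743 = 0.05376.
The difference is 0.5010 − 0.2730 = 0.2280, so the interval is 0.2280 ± 0.05376 = (0.174, 0.282).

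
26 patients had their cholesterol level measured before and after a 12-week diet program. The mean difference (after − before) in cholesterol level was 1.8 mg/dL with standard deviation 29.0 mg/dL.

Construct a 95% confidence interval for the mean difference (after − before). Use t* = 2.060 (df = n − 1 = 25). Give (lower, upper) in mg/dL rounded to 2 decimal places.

(-9.92, 13.52)

Paired design: SE = s_d/√n = 29.0/√26 = 5.6874.
t* = 2.060; margin of error = 2.060 × 5.6874 = 11.7160.
1.8 ± 11.7160 → (-9.92, 13.52).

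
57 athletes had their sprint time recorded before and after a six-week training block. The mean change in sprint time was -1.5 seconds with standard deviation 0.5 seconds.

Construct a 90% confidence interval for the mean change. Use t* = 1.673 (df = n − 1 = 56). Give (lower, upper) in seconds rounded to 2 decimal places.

Paired design: SE = s_d/√n = 0.5/√57 = 0.0662.
t* = 1.673; margin of error = 1.673 × 0.0662 = 0.1108.
-1.5 ± 0.1108 → (-1.61, -1.39).

(-1.61, -1.39)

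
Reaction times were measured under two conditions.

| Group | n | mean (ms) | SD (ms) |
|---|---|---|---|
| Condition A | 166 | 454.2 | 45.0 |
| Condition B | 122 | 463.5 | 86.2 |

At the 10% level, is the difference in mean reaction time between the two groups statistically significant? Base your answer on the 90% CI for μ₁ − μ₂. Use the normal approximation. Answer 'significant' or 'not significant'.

Standard errors of each mean: 45.0/√166 = 3.4927 and 86.2/√122 = 7.8042.
SE(x̄₁ − x̄₂) = √(3.4927² + 7.8042²) = 8.5501 for independent samples with unequal variances.
With z* = 1.645, the margin is 1.645 × 8.5501 = 14.0649.
x̄₁ − x̄₂ = 454.2 − 463.5 = -9.3000; the interval is -9.3000 ± 14.0649 = (-23.3649, 4.7649).
The interval (-23.3649, 4.7649) contains 0, so the difference is not significant.

not significant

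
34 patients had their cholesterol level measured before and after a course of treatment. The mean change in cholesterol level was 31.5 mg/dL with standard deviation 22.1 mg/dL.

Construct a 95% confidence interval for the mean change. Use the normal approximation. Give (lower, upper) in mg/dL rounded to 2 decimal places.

This is a matched-pairs design, so SE = s_d/√n = 22.1/√34 = 3.7901.
Margin = 1.960 × 3.7901 = 7.4286; the interval is 31.5 ± 7.4286 = (24.07, 38.93).

(24.07, 38.93)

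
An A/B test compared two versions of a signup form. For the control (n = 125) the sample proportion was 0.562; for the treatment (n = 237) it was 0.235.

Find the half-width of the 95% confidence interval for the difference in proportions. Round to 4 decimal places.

SE₁ = √(p̂₁(1−p̂₁)/n₁) = √(0.5620·0.4380/125) = 0.04438; SE₂ = √(0.2350·0.7650/237) = 0.02754.
Independent samples: SE of the difference = √(SE₁² + SE₂²) = √(0.0019695844 + 0.0007584516) = 0.05223.
z* for 95% confidence is 1.960, so the margin of error is 1.960 × 0.05223 = 0.10237.

0.1024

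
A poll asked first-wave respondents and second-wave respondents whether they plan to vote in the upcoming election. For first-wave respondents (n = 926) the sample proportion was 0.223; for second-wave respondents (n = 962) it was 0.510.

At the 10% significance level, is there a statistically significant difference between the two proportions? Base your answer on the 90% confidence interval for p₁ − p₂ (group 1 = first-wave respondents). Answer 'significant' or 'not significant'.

significant

Each SE is √(p̂(1−p̂)/n): √(0.2230·0.7770/926) = 0.01368 and √(0.5100·0.4900/962) = 0.01612.
SE(p̂₁ − p̂₂) = √(SE₁² + SE₂²) = √(0.0001871424 + 0.0002598544) = 0.02114, since the two samples are independent.
At 90% confidence z* = 1.645; margin = 1.645 × 0.02114 = 0.03478.
The difference is 0.2230 − 0.5100 = -0.2870, so the interval is -0.2870 ± 0.03478 = (-0.32178, -0.25222).
The interval (-0.32178, -0.25222) does not contain 0, so the difference is significant.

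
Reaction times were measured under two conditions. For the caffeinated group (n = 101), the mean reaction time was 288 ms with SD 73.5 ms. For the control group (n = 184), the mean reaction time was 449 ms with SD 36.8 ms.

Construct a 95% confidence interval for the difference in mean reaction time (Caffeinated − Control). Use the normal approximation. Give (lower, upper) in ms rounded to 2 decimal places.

(-176.29, -145.71)

SE₁ = s₁/√n₁ = 73.5/√101 = 7.3135; SE₂ = 36.8/√184 = 2.7129.
Independent samples, unequal variances: SE_diff = √(SE₁² + SE₂²) = √(53.48728225 + 7.35982641) = 7.8005.
z* = 1.960, so margin of error = 1.960 × 7.8005 = 15.2890.
Difference in means = 288 − 449 = -161.0000.
-161.0000 ± 15.2890 → (-176.29, -145.71).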